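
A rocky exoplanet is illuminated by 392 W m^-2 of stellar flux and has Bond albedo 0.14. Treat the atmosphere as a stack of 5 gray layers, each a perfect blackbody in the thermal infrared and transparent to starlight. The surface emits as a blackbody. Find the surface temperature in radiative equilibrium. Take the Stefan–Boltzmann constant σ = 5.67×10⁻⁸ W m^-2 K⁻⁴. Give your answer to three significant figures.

Top-of-atmosphere balance: σT_e⁴ = S(1−α)/4 = 84.28 W m^-2 → T_e = 196.4 K.
For an N-layer opaque stack, T_s⁴ = (N+1)T_e⁴, hence T_s = (6)^(1/4)×196.4 K = 307.3 K.

307 kelvin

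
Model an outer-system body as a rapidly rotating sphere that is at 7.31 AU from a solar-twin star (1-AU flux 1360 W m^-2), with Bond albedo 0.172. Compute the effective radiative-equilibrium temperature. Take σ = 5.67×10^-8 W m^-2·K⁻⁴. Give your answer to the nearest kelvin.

98 kelvin

Irradiance scales as 1/d², so S = 1360 W m^-2 × (1/7.31)² = 25.45 W m^-2.
The planet absorbs (1−α)S over its disc πR² and re-emits over 4πR², so the mean absorbed flux is (1−0.172)·25.45/4 = 5.268 W m^-2.
Balancing against σT⁴: T = (5.268/5.67×10⁻⁸)^(1/4) = 98.18 K.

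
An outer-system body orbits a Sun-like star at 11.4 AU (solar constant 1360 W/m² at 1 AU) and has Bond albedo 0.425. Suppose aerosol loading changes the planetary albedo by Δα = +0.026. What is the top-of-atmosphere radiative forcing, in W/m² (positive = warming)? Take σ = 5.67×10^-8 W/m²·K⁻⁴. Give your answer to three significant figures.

Flux at the orbit: S = 1360/(11.4)² = 10.46 W/m².
The change in absorbed flux is Δ[S(1−α)/4] = −SΔα/4 = -0.06802 W/m².

-0.0680 W/m²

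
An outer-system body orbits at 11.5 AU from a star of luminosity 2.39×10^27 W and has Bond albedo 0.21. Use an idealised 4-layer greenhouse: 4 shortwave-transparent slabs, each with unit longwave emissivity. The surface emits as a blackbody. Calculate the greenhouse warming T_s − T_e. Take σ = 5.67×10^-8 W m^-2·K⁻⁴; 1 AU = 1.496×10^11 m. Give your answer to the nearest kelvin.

Orbital distance: d = 11.5 AU = 1.720×10^12 m.
Spreading L over a sphere of radius d: S = 2.39×10^27/(4π·1.72×10^12²) = 64.26 W m^-2.
OLR = S(1−α)/4 = 12.69 W m^-2; the top layer radiates at T_e = 122.3 K.
T_s = (N+1)^(1/4)·T_e = 182.9 K.
Warming: T_s − T_e = 60.59 K.

61 kelvin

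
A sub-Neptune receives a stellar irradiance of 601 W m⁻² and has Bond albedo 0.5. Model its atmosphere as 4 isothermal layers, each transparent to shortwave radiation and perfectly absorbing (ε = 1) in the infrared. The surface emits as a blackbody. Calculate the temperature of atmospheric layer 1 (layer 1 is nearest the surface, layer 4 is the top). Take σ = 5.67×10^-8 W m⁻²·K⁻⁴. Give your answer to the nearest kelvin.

270 kelvin

Top-of-atmosphere balance: σT_e⁴ = S(1−α)/4 = 75.12 W m⁻² → T_e = 190.8 K.
The net upward flux σT_e⁴ is constant between every pair of levels, so T_k⁴ = (N+1−k)T_e⁴.
With k = 1: T_1 = (4+1−1)^¼·190.8 K = 269.8 K.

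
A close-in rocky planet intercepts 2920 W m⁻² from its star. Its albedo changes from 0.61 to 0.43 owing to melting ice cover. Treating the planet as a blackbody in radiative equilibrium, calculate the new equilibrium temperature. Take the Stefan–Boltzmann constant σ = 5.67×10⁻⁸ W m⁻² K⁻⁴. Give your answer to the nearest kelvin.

T₂ = [S(1−α₂)/(4σ)]^(1/4) = [2920·0.57/(4σ)]^(1/4) = 292.7 K.

293 K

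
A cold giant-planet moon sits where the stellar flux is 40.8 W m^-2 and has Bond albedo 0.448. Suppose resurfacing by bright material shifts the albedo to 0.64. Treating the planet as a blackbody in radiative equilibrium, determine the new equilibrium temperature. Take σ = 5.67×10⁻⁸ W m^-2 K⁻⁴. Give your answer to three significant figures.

New equilibrium: T₂ = [(1−0.64)·40.80/(4σ)]^(1/4) = 89.71 K.

89.7 K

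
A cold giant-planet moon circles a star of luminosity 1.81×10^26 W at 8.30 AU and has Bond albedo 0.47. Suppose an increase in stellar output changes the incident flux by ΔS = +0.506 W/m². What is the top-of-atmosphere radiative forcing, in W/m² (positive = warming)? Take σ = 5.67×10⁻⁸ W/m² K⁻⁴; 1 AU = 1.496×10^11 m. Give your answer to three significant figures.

0.0670 W/m²

d = 8.30 × 1.496×10^11 m = 1.242×10^12 m.
S = L/(4πd²) = 9.342 W/m².
Only a fraction (1−α) is absorbed and it's spread over 4πR², so ΔF = (1−α)ΔS/4 = 0.06705 W/m².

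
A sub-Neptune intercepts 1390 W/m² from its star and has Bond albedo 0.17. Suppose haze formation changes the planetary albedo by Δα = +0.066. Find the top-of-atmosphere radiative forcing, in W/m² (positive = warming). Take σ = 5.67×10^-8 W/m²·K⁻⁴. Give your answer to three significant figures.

TOA radiative forcing: ΔF = −S·Δα/4 = −1390·(+0.066)/4 = -22.94 W/m².

-22.9 W/m²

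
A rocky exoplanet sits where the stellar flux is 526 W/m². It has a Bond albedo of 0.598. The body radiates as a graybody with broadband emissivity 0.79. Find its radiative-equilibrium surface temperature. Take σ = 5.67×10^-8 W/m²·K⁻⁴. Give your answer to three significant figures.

185 K

Averaging over the sphere, the absorbed flux is S(1−α)/4 = 52.86 W/m².
Radiative balance εσT⁴ = 52.86 gives T = [52.86/(0.79·σ)]^(1/4) = 185.3 K.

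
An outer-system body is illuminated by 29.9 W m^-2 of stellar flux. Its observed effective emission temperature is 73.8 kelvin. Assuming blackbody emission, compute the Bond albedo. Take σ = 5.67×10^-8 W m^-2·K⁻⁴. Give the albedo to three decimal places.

Energy balance: S(1−α)/4 = σT⁴, so 1−α = 4σT⁴/S.
4σT⁴ = 4·5.67×10⁻⁸·(73.8)⁴ = 6.728 W m^-2.
Hence α = 1 − 6.728/29.90 = 0.7750.

0.775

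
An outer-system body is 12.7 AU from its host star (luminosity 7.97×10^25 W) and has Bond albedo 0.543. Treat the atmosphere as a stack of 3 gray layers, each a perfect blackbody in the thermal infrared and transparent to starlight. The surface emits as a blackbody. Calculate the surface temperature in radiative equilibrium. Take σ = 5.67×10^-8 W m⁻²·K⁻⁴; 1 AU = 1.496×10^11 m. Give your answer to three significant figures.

61.3 kelvin

Orbital distance: d = 12.7 AU = 1.900×10^12 m.
Spreading L over a sphere of radius d: S = 7.97×10^25/(4π·1.90×10^12²) = 1.757 W m⁻².
OLR = S(1−α)/4 = 0.2007 W m⁻²; the top layer radiates at T_e = 43.38 K.
For an N-layer opaque stack, T_s⁴ = (N+1)T_e⁴, hence T_s = (4)^(1/4)×43.38 K = 61.34 K.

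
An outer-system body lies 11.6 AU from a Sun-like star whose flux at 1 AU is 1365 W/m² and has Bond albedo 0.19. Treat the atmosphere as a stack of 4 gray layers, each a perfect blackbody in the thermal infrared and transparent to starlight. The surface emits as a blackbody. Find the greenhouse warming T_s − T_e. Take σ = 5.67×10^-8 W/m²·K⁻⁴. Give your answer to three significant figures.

Flux at the orbit: S = 1365/(11.6)² = 10.14 W/m².
OLR = S(1−α)/4 = 2.054 W/m²; the top layer radiates at T_e = 77.58 K.
T_s = (N+1)^(1/4)·T_e = 116.0 K.
Warming: T_s − T_e = 38.43 K.

38.4 kelvin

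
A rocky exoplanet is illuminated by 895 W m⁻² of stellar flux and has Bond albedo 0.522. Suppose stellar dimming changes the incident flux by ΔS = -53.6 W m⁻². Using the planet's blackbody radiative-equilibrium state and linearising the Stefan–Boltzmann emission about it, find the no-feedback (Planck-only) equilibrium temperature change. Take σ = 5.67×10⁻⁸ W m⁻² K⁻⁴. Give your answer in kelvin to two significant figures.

-3.1 K

Reference equilibrium: T_e = [S(1−α)/(4σ)]^(1/4) = 208.4 K.
TOA radiative forcing: ΔF = (1−α)ΔS/4 = 0.478·(-53.6)/4 = -6.405 W m⁻².
The Planck feedback parameter is 4σT_e³ = 2.053 W m⁻²/K.
ΔT₀ = ΔF/λ_P = -6.405/2.053 = -3.12 K.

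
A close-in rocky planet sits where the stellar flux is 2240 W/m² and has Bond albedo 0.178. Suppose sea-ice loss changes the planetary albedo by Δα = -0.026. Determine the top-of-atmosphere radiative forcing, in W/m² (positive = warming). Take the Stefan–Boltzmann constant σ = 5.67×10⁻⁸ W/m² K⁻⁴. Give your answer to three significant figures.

The change in absorbed flux is Δ[S(1−α)/4] = −SΔα/4 = 14.56 W/m².

14.6 W/m²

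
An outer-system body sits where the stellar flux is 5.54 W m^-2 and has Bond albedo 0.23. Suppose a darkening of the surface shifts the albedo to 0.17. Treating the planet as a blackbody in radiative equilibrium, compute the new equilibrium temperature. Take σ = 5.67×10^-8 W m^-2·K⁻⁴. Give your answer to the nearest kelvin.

With the new albedo, S(1−α₂)/4 = 1.150 W m^-2, so T₂ = 67.10 K.

67 K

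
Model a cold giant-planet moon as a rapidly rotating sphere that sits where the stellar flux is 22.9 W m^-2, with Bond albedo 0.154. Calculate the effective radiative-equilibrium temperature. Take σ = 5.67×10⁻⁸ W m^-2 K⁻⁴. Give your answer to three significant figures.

96.1 K

Averaging over the sphere, the absorbed flux is S(1−α)/4 = 4.843 W m^-2.
In equilibrium σT⁴ equals this, so T = 96.14 K.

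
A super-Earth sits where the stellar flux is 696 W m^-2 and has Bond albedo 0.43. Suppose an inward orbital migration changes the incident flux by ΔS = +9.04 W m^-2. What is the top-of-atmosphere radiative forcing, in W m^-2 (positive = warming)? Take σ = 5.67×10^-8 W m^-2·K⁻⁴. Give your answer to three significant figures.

1.29 W m^-2

ΔF = Δ[S(1−α)]/4 = (1−0.43)·+9.04/4 = 1.288 W m^-2.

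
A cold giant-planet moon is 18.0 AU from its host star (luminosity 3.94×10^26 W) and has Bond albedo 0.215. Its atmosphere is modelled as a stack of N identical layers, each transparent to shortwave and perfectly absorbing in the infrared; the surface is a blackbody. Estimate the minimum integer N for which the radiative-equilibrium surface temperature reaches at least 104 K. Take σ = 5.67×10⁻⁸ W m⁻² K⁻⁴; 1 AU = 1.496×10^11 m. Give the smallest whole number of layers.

7

d = 18.0 × 1.496×10^11 m = 2.693×10^12 m.
S = L/(4πd²) = 4.324 W m⁻².
Top-of-atmosphere balance: σT_e⁴ = S(1−α)/4 = 0.8486 W m⁻² → T_e = 62.20 K.
Need (N+1)T_e⁴ ≥ T_s⁴, i.e. N+1 ≥ (104/62.20)⁴ = 7.817.
So N ≥ 6.817; the smallest integer is N = 7.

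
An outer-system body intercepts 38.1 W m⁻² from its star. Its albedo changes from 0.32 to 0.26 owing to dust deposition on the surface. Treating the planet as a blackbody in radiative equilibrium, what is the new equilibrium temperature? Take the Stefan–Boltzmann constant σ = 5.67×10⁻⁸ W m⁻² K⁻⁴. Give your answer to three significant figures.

106 kelvin

T₂ = [S(1−α₂)/(4σ)]^(1/4) = [38.10·0.74/(4σ)]^(1/4) = 105.6 K.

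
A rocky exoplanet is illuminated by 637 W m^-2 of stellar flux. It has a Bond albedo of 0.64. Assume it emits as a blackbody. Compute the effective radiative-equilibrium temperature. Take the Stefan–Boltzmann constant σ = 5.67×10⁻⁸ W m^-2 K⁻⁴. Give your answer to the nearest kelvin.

Absorbed flux (global mean): S(1−α)/4 = 637.0·0.36/4 = 57.33 W m^-2.
Balancing against σT⁴: T = (57.33/5.67×10⁻⁸)^(1/4) = 178.3 K.

178 K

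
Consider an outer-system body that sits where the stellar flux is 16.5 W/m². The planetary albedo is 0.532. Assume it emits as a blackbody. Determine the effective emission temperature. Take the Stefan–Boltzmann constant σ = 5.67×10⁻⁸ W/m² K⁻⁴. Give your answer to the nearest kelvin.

Absorbed flux (global mean): S(1−α)/4 = 16.50·0.468/4 = 1.930 W/m².
Balancing against σT⁴: T = (1.930/5.67×10⁻⁸)^(1/4) = 76.39 K.

76 kelvin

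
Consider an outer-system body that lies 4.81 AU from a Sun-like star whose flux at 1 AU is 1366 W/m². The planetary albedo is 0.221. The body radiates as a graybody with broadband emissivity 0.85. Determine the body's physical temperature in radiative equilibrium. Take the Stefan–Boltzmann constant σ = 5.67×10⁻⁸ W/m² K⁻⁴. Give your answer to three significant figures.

124 K

Irradiance scales as 1/d², so S = 1366 W/m² × (1/4.81)² = 59.04 W/m².
Absorbed flux (global mean): S(1−α)/4 = 59.04·0.779/4 = 11.50 W/m².
Radiative balance εσT⁴ = 11.50 gives T = [11.50/(0.85·σ)]^(1/4) = 124.3 K.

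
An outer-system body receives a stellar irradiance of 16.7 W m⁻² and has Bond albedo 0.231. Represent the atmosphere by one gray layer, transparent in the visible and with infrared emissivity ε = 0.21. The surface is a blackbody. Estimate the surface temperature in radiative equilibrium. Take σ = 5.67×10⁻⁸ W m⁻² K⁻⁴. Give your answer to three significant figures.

89.2 K

The planet radiates to space at T_e = [S(1−α)/(4σ)]^(1/4) = 86.75 K.
Surface balance with a leaky layer gives σT_s⁴ = σT_e⁴·2/(2−ε), so T_s = T_e·[2/(2−0.21)]^(1/4) = 89.19 K.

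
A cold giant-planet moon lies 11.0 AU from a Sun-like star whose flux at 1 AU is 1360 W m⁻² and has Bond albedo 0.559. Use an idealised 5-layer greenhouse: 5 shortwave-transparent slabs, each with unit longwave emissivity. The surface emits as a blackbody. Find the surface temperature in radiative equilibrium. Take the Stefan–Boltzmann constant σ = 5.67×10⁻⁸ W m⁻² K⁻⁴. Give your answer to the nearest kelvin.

Flux at the orbit: S = 1360/(11.0)² = 11.24 W m⁻².
The effective emission temperature is T_e = [S(1−α)/(4σ)]^¼ = 68.37 K.
With N = 5 opaque layers, T_s = (N+1)^(1/4)·T_e = 6^(1/4)·68.37 = 107.0 K.

107 kelvin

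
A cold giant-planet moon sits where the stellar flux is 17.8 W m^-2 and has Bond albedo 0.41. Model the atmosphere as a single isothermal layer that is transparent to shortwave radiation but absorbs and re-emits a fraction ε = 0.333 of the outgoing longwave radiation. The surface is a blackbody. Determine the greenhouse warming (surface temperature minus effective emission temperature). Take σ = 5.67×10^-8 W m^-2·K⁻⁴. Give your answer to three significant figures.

The planet radiates to space at T_e = [S(1−α)/(4σ)]^(1/4) = 82.49 K.
For a single slab of emissivity ε, T_s⁴ = 2T_e⁴/(2−ε); thus T_s = 82.49·(1.2)^(1/4) = 86.33 K.
Greenhouse warming: T_s − T_e = 3.843 K.

3.84 K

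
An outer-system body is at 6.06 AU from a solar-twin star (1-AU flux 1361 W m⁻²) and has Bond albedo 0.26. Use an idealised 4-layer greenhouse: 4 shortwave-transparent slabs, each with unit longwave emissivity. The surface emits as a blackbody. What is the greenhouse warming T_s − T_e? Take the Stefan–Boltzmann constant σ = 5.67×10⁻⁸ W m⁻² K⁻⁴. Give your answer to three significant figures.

By the inverse-square law, S = 1361/6.06² = 37.06 W m⁻².
OLR = S(1−α)/4 = 6.856 W m⁻²; the top layer radiates at T_e = 104.9 K.
Surface: T_s = (5)^¼·T_e = 156.8 K.
So the greenhouse effect raises the surface by 156.8 − 104.9 = 51.94 K.

51.9 kelvin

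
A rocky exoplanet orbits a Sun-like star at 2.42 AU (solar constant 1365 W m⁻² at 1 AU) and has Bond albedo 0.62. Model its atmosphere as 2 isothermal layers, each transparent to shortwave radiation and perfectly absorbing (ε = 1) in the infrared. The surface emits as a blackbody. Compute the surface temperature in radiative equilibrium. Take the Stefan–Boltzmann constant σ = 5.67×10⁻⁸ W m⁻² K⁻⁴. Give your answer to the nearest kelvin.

Irradiance scales as 1/d², so S = 1365 W m⁻² × (1/2.42)² = 233.1 W m⁻².
The effective emission temperature is T_e = [S(1−α)/(4σ)]^¼ = 140.6 K.
For an N-layer opaque stack, T_s⁴ = (N+1)T_e⁴, hence T_s = (3)^(1/4)×140.6 K = 185.0 K.

185 kelvin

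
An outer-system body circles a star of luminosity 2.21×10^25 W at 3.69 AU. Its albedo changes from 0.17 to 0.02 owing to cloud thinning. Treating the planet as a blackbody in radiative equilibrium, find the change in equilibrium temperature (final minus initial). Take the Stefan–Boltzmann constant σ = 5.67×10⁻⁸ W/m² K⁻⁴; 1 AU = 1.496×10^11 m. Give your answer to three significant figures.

2.87 K

d = 3.69 × 1.496×10^11 m = 5.520×10^11 m.
Flux at the orbit: S = L/(4πd²) = 2.21×10^25/(4π·(5.52×10^11)²) = 5.771 W/m².
With α = 0.17, T₁ = 67.79 K.
With α = 0.02, T₂ = 70.67 K.
Change: 70.67 − 67.79 = 2.875 K.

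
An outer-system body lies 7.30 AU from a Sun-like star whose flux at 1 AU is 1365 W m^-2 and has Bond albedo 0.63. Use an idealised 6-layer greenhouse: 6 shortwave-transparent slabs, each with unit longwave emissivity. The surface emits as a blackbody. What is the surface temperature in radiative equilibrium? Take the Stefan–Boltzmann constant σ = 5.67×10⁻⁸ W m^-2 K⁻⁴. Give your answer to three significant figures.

131 K

Irradiance scales as 1/d², so S = 1365 W m^-2 × (1/7.30)² = 25.61 W m^-2.
OLR = S(1−α)/4 = 2.369 W m^-2; the top layer radiates at T_e = 80.40 K.
With N = 6 opaque layers, T_s = (N+1)^(1/4)·T_e = 7^(1/4)·80.40 = 130.8 K.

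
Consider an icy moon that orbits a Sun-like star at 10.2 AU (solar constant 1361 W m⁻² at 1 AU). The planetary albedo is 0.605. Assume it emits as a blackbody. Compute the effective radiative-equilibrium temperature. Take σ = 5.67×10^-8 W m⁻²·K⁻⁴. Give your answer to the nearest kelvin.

By the inverse-square law, S = 1361/10.2² = 13.08 W m⁻².
The planet absorbs (1−α)S over its disc πR² and re-emits over 4πR², so the mean absorbed flux is (1−0.605)·13.08/4 = 1.292 W m⁻².
In equilibrium σT⁴ equals this, so T = 69.09 K.

69 K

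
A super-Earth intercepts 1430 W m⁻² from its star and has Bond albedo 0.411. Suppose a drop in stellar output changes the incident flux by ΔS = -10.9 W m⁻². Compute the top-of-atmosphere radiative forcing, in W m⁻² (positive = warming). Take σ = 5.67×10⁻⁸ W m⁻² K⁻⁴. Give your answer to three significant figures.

TOA radiative forcing: ΔF = (1−α)ΔS/4 = 0.589·(-10.9)/4 = -1.605 W m⁻².

-1.61 W m⁻²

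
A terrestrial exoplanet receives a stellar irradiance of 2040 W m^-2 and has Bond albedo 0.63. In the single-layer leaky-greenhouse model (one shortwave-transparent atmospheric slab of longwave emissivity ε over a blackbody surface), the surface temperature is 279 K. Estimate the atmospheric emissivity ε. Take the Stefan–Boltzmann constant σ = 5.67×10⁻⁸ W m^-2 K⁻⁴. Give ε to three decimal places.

TOA balance gives T_e = 240.2 K.
Since (2−ε)/2 = (T_e/T_s)⁴ = 0.5493, ε = 0.9015.

0.901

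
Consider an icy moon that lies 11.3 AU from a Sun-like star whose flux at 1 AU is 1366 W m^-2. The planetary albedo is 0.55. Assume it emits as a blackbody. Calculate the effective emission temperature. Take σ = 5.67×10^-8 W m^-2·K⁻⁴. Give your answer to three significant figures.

67.9 K

Irradiance scales as 1/d², so S = 1366 W m^-2 × (1/11.3)² = 10.70 W m^-2.
Absorbed flux (global mean): S(1−α)/4 = 10.70·0.45/4 = 1.204 W m^-2.
Balancing against σT⁴: T = (1.204/5.67×10⁻⁸)^(1/4) = 67.88 K.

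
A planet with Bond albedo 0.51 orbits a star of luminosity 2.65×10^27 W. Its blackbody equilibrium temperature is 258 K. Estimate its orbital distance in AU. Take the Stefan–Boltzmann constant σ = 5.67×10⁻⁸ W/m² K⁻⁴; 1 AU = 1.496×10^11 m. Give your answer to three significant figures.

2.14 AU

The flux needed for this T is 4σT⁴/(1−0.51) = 2051 W/m².
S = L/(4πd²) → d = √(L/4πS) = √(2.65×10^27/(4π·2051)) = 3.207×10^11 m = 2.144 AU.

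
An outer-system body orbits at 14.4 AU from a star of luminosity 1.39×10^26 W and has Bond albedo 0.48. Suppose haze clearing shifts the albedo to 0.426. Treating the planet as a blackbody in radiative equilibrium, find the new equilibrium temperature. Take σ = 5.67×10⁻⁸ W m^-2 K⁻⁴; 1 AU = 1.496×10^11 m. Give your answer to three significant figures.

49.6 kelvin

d = 14.4 × 1.496×10^11 m = 2.154×10^12 m.
S = L/(4πd²) = 2.384 W m^-2.
New equilibrium: T₂ = [(1−0.426)·2.384/(4σ)]^(1/4) = 49.56 K.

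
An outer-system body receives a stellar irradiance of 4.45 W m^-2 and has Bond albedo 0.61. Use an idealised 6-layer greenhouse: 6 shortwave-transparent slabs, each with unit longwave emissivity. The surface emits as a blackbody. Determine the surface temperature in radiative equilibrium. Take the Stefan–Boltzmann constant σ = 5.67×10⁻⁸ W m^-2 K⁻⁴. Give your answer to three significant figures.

85.5 K

Top-of-atmosphere balance: σT_e⁴ = S(1−α)/4 = 0.4339 W m^-2 → T_e = 52.60 K.
For an N-layer opaque stack, T_s⁴ = (N+1)T_e⁴, hence T_s = (7)^(1/4)×52.60 K = 85.55 K.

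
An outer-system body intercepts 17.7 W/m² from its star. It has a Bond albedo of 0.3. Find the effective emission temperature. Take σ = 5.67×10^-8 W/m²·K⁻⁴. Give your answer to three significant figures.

Averaging over the sphere, the absorbed flux is S(1−α)/4 = 3.097 W/m².
Balancing against σT⁴: T = (3.097/5.67×10⁻⁸)^(1/4) = 85.97 K.

86.0 K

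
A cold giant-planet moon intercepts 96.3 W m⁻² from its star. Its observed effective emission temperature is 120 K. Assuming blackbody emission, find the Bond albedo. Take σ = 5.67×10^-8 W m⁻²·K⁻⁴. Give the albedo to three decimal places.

From σT⁴ = S(1−α)/4 we invert for α: 1−α = 4σT⁴/S.
4σT⁴ = 4·5.67×10⁻⁸·(120)⁴ = 47.03 W m⁻².
Hence α = 1 − 47.03/96.30 = 0.5116.

0.512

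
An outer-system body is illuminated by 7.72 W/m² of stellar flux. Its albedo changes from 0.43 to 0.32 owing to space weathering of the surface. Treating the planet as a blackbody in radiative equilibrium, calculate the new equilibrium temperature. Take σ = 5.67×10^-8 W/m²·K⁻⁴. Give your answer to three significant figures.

69.4 kelvin

New equilibrium: T₂ = [(1−0.32)·7.720/(4σ)]^(1/4) = 69.36 K.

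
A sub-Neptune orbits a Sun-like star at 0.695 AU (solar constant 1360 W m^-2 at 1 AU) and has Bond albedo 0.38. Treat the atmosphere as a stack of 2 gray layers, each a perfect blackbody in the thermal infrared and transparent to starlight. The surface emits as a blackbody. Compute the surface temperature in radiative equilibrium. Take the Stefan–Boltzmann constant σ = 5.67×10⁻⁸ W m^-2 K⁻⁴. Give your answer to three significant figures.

By the inverse-square law, S = 1360/0.695² = 2816 W m^-2.
The effective emission temperature is T_e = [S(1−α)/(4σ)]^¼ = 296.2 K.
Layer-by-layer balance gives σT_s⁴ = (N+1)σT_e⁴, so T_s = 3^¼·296.2 = 389.8 K.

390 kelvin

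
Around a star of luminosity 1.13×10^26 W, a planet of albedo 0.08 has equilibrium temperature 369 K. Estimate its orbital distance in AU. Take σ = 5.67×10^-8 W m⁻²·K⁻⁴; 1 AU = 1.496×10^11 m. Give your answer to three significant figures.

Required flux: S = 4σT⁴/(1−α) = 4570 W m⁻².
From L = 4πd²S, d = √(1.13×10^26/(4π·4570)) = 4.436×10^10 m = 0.2965 AU.

0.296 AU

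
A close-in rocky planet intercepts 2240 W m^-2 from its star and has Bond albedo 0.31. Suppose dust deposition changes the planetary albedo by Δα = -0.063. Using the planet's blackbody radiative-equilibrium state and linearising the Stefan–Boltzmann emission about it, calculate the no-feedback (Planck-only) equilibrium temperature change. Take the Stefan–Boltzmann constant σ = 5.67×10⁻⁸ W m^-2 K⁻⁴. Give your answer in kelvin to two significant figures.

The baseline emission temperature is T_e = 287.3 K.
The change in absorbed flux is Δ[S(1−α)/4] = −SΔα/4 = 35.28 W m^-2.
Planck response: λ_P = 4σT_e³ = 4·5.67×10⁻⁸·(287.3)³ = 5.379 W m^-2/K.
ΔT₀ = ΔF/λ_P = 35.28/5.379 = 6.56 K.

6.6 K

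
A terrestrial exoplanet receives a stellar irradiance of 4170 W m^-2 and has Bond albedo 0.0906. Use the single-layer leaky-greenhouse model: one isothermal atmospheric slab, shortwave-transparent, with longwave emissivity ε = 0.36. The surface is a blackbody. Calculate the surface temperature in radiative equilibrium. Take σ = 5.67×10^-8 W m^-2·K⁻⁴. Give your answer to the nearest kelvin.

Effective emission temperature (TOA balance): σT_e⁴ = S(1−α)/4 = 948.0 W m^-2 → T_e = 359.6 K.
The surface balance (absorbed SW + ε·downward IR = σT_s⁴) with T_a⁴ = T_s⁴/2 reduces to T_s = T_e·[2/(2−ε)]^¼ = 377.9 K.

378 kelvin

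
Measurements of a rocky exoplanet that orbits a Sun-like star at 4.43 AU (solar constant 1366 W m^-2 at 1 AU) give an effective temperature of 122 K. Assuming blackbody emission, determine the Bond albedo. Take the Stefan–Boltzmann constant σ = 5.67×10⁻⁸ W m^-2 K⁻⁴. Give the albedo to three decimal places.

0.278

Irradiance scales as 1/d², so S = 1366 W m^-2 × (1/4.43)² = 69.61 W m^-2.
Rearranging the radiative balance, α = 1 − 4σT⁴/S.
4σT⁴ = 4·5.67×10⁻⁸·(122)⁴ = 50.24 W m^-2.
1−α = 50.24/69.61 = 0.7218, so α = 0.2782.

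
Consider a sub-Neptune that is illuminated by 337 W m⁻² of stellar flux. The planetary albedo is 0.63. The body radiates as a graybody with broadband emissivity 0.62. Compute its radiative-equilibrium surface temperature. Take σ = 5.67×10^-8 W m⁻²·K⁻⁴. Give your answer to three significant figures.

The planet absorbs (1−α)S over its disc πR² and re-emits over 4πR², so the mean absorbed flux is (1−0.63)·337.0/4 = 31.17 W m⁻².
Equating to εσT⁴ with ε = 0.62: T = (31.17/0.62σ)^(1/4) = 172.6 K.

173 K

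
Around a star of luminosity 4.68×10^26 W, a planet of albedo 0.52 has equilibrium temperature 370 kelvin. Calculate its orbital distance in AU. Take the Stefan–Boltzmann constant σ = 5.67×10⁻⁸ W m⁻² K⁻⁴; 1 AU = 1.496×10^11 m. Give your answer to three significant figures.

Energy balance gives S = 4σT⁴/(1−α) = 8855 W m⁻².
From L = 4πd²S, d = √(4.68×10^26/(4π·8855)) = 6.485×10^10 m = 0.4335 AU.

0.433 AU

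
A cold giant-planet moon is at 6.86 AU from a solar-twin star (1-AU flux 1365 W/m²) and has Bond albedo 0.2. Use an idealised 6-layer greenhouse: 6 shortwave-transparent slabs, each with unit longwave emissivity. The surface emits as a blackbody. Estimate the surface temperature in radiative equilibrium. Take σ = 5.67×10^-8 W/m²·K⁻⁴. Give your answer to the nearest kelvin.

164 kelvin

By the inverse-square law, S = 1365/6.86² = 29.01 W/m².
Top-of-atmosphere balance: σT_e⁴ = S(1−α)/4 = 5.801 W/m² → T_e = 100.6 K.
With N = 6 opaque layers, T_s = (N+1)^(1/4)·T_e = 7^(1/4)·100.6 = 163.6 K.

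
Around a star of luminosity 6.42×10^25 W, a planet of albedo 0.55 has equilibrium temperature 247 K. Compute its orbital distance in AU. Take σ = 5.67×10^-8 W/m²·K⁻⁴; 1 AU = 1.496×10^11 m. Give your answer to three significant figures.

Energy balance gives S = 4σT⁴/(1−α) = 1876 W/m².
Then d = [L/(4πS)]^(1/2) = 5.219×10^10 m, i.e. 0.3488 AU.

0.349 AU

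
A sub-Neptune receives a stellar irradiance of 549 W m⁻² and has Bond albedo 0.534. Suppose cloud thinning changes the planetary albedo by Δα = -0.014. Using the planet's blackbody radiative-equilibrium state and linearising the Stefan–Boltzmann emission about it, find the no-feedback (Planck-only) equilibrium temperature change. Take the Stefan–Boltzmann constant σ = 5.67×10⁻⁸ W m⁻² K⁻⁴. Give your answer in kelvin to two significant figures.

Reference equilibrium: T_e = [S(1−α)/(4σ)]^(1/4) = 183.3 K.
The change in absorbed flux is Δ[S(1−α)/4] = −SΔα/4 = 1.921 W m⁻².
Planck response: λ_P = 4σT_e³ = 4·5.67×10⁻⁸·(183.3)³ = 1.396 W m⁻²/K.
ΔT₀ = ΔF/λ_P = 1.921/1.396 = 1.38 K.

1.4 K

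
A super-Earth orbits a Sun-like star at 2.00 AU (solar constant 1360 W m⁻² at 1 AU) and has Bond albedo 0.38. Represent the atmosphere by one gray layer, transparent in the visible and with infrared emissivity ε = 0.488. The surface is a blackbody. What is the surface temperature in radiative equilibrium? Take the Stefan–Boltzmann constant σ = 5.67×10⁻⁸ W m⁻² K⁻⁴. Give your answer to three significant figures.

By the inverse-square law, S = 1360/2.00² = 340.0 W m⁻².
The planet radiates to space at T_e = [S(1−α)/(4σ)]^(1/4) = 174.6 K.
For a single slab of emissivity ε, T_s⁴ = 2T_e⁴/(2−ε); thus T_s = 174.6·(1.323)^(1/4) = 187.3 K.

187 K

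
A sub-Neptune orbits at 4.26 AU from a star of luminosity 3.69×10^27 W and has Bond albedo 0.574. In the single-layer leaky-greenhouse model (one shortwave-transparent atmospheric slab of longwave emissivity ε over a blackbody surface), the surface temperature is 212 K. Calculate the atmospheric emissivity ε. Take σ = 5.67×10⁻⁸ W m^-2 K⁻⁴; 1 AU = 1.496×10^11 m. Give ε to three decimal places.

Orbital distance: d = 4.26 AU = 6.373×10^11 m.
Flux at the orbit: S = L/(4πd²) = 3.69×10^27/(4π·(6.37×10^11)²) = 723.0 W m^-2.
Effective temperature: T_e = [S(1−α)/(4σ)]^(1/4) = 192.0 K.
Since (2−ε)/2 = (T_e/T_s)⁴ = 0.6723, ε = 0.6554.

0.655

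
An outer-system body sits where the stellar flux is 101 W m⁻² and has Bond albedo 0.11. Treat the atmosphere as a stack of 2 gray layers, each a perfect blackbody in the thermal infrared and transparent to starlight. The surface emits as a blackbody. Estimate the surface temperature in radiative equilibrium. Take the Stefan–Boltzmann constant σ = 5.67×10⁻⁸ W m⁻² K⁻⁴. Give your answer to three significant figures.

186 kelvin

OLR = S(1−α)/4 = 22.47 W m⁻²; the top layer radiates at T_e = 141.1 K.
For an N-layer opaque stack, T_s⁴ = (N+1)T_e⁴, hence T_s = (3)^(1/4)×141.1 K = 185.7 K.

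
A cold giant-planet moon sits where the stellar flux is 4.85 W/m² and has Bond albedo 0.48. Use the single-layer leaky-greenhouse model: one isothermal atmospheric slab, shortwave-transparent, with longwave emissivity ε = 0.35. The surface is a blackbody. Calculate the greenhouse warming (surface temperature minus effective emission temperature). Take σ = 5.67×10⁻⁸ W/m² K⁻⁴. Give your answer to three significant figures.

2.85 K

The planet radiates to space at T_e = [S(1−α)/(4σ)]^(1/4) = 57.75 K.
For a single slab of emissivity ε, T_s⁴ = 2T_e⁴/(2−ε); thus T_s = 57.75·(1.212)^(1/4) = 60.59 K.
Greenhouse warming: T_s − T_e = 2.845 K.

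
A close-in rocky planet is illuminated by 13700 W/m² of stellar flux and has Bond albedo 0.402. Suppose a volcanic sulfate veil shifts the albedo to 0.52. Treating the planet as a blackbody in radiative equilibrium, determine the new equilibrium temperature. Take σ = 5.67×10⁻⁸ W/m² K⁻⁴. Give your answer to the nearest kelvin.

New equilibrium: T₂ = [(1−0.52)·13700/(4σ)]^(1/4) = 412.6 K.

413 K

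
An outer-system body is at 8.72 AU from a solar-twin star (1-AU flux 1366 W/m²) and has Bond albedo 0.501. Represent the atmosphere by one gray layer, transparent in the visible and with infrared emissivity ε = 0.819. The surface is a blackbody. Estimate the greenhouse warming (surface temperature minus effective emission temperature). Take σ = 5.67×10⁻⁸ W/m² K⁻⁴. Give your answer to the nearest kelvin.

Flux at the orbit: S = 1366/(8.72)² = 17.96 W/m².
The planet radiates to space at T_e = [S(1−α)/(4σ)]^(1/4) = 79.29 K.
Surface balance with a leaky layer gives σT_s⁴ = σT_e⁴·2/(2−ε), so T_s = T_e·[2/(2−0.819)]^(1/4) = 90.45 K.
T_s − T_e = 90.45 − 79.29 = 11.16 K.

11 K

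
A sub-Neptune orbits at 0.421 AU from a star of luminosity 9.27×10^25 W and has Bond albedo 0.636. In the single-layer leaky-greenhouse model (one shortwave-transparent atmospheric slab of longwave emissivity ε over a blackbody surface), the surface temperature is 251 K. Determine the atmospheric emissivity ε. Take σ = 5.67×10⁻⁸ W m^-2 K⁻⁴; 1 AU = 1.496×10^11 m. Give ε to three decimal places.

0.496

d = 0.421 × 1.496×10^11 m = 6.298×10^10 m.
Flux at the orbit: S = L/(4πd²) = 9.27×10^25/(4π·(6.30×10^10)²) = 1860 W m^-2.
First, T_e = [1860·(1−0.636)/(4σ)]^(1/4) = 233.7 K.
Inverting T_s⁴ = 2T_e⁴/(2−ε): (T_e/T_s)⁴ = 0.7520, so ε = 2(1 − 0.7520) = 0.4960.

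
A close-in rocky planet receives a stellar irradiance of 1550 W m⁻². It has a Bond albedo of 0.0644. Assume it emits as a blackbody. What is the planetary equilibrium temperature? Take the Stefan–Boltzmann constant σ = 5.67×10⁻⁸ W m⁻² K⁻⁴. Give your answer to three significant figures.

Averaging over the sphere, the absorbed flux is S(1−α)/4 = 362.5 W m⁻².
Set σT⁴ = 362.5 → T = (362.5/σ)^(1/4) = 282.8 K.

283 kelvin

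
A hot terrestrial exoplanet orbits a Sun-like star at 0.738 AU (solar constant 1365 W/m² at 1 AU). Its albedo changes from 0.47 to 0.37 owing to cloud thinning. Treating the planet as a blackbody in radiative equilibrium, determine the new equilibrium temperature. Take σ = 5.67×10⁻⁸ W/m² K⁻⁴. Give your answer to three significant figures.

289 K

Flux at the orbit: S = 1365/(0.738)² = 2506 W/m².
New equilibrium: T₂ = [(1−0.37)·2506/(4σ)]^(1/4) = 288.9 K.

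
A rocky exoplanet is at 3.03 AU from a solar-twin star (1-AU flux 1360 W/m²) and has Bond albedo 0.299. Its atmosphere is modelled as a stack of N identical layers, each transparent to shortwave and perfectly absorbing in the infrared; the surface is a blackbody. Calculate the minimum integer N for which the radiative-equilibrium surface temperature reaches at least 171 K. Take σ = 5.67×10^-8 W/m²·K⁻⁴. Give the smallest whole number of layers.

1

By the inverse-square law, S = 1360/3.03² = 148.1 W/m².
OLR = S(1−α)/4 = 25.96 W/m²; the top layer radiates at T_e = 146.3 K.
T_s = (N+1)^(1/4)·T_e ≥ 171 K requires N+1 ≥ (T_s/T_e)⁴ = (171/146.3)⁴ = 1.867.
The minimum whole number is N = 1.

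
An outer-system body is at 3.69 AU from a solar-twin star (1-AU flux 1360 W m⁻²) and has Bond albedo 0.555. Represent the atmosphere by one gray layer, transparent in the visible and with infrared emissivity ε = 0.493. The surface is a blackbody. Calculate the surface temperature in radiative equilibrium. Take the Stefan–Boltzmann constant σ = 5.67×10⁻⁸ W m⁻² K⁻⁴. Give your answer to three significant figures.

127 kelvin

By the inverse-square law, S = 1360/3.69² = 99.88 W m⁻².
The planet radiates to space at T_e = [S(1−α)/(4σ)]^(1/4) = 118.3 K.
For a single slab of emissivity ε, T_s⁴ = 2T_e⁴/(2−ε); thus T_s = 118.3·(1.327)^(1/4) = 127.0 K.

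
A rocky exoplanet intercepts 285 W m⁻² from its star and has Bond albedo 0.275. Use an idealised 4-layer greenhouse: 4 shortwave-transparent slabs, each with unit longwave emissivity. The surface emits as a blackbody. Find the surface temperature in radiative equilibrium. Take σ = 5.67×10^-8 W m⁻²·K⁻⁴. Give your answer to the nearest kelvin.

260 kelvin

The effective emission temperature is T_e = [S(1−α)/(4σ)]^¼ = 173.7 K.
With N = 4 opaque layers, T_s = (N+1)^(1/4)·T_e = 5^(1/4)·173.7 = 259.8 K.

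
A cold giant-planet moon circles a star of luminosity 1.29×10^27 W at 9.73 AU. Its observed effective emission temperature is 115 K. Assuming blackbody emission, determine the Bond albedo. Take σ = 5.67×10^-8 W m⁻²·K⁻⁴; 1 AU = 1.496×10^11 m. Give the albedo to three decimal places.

d = 9.73 × 1.496×10^11 m = 1.456×10^12 m.
Spreading L over a sphere of radius d: S = 1.29×10^27/(4π·1.46×10^12²) = 48.45 W m⁻².
From σT⁴ = S(1−α)/4 we invert for α: 1−α = 4σT⁴/S.
4σT⁴ = 4·5.67×10⁻⁸·(115)⁴ = 39.67 W m⁻².
1−α = 39.67/48.45 = 0.8187, so α = 0.1813.

0.181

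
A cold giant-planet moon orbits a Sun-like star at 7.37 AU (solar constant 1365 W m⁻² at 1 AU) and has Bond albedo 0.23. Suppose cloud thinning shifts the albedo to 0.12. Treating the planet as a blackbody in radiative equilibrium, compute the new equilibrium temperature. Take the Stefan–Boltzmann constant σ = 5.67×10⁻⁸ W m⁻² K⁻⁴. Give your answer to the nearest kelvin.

By the inverse-square law, S = 1365/7.37² = 25.13 W m⁻².
T₂ = [S(1−α₂)/(4σ)]^(1/4) = [25.13·0.88/(4σ)]^(1/4) = 99.37 K.

99 K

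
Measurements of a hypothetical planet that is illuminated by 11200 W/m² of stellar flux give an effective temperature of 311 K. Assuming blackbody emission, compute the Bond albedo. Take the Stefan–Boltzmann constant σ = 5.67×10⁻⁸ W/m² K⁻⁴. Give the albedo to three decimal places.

0.811

From σT⁴ = S(1−α)/4 we invert for α: 1−α = 4σT⁴/S.
σT⁴ = 530.4 W/m², so 4σT⁴ = 2122 W/m².
Hence α = 1 − 2122/11200 = 0.8106.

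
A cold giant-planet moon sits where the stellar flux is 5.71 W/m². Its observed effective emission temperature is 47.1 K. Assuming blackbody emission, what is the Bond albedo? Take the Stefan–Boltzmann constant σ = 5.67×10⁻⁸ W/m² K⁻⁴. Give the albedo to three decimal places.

0.805

From σT⁴ = S(1−α)/4 we invert for α: 1−α = 4σT⁴/S.
4σT⁴ = 4·5.67×10⁻⁸·(47.1)⁴ = 1.116 W/m².
Hence α = 1 − 1.116/5.710 = 0.8045.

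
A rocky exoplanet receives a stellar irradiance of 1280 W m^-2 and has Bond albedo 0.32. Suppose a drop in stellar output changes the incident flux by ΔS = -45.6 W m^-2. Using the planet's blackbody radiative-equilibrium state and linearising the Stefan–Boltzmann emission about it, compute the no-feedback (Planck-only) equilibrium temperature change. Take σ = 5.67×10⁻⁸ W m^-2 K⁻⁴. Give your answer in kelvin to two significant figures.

The baseline emission temperature is T_e = 248.9 K.
Only a fraction (1−α) is absorbed and it's spread over 4πR², so ΔF = (1−α)ΔS/4 = -7.752 W m^-2.
The Planck feedback parameter is 4σT_e³ = 3.497 W m^-2/K.
Hence the no-feedback warming is ΔF/(4σT_e³) = -2.22 K.

-2.2 kelvin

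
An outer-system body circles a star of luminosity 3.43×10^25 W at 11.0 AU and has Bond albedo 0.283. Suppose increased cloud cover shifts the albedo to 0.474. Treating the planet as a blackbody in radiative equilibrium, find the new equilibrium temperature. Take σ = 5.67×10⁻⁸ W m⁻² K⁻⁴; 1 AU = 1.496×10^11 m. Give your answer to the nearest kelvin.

39 kelvin

d = 11.0 × 1.496×10^11 m = 1.646×10^12 m.
Spreading L over a sphere of radius d: S = 3.43×10^25/(4π·1.65×10^12²) = 1.008 W m⁻².
With the new albedo, S(1−α₂)/4 = 0.1325 W m⁻², so T₂ = 39.10 K.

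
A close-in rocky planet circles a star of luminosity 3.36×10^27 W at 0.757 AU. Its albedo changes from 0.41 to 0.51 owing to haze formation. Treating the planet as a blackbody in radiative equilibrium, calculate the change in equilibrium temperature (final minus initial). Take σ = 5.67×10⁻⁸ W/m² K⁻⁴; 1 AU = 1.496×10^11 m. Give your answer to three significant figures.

-21.9 K

Orbital distance: d = 0.757 AU = 1.132×10^11 m.
Spreading L over a sphere of radius d: S = 3.36×10^27/(4π·1.13×10^11²) = 20850 W/m².
Before: T₁ = [20850·0.59/(4σ)]^(1/4) = 482.6 K.
After:  T₂ = [20850·0.49/(4σ)]^(1/4) = 460.7 K.
ΔT = T₂ − T₁ = -21.89 K.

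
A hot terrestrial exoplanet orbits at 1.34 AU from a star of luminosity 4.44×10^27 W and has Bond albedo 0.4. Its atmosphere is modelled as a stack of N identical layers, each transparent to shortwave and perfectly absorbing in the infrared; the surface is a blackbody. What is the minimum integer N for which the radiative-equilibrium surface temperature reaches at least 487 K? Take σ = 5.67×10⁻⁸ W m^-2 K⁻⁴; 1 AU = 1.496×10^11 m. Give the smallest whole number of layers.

2

Orbital distance: d = 1.34 AU = 2.005×10^11 m.
Flux at the orbit: S = L/(4πd²) = 4.44×10^27/(4π·(2.00×10^11)²) = 8792 W m^-2.
OLR = S(1−α)/4 = 1319 W m^-2; the top layer radiates at T_e = 390.5 K.
T_s = (N+1)^(1/4)·T_e ≥ 487 K requires N+1 ≥ (T_s/T_e)⁴ = (487/390.5)⁴ = 2.418.
The minimum whole number is N = 2.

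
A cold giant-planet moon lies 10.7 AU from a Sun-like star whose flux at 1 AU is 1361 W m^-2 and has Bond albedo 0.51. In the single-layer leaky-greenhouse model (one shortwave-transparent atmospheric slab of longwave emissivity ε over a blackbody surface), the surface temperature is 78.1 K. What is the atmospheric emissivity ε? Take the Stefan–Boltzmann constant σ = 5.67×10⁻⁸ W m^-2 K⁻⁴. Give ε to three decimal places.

Irradiance scales as 1/d², so S = 1361 W m^-2 × (1/10.7)² = 11.89 W m^-2.
TOA balance gives T_e = 71.19 K.
Inverting T_s⁴ = 2T_e⁴/(2−ε): (T_e/T_s)⁴ = 0.6903, so ε = 2(1 − 0.6903) = 0.6194.

0.619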